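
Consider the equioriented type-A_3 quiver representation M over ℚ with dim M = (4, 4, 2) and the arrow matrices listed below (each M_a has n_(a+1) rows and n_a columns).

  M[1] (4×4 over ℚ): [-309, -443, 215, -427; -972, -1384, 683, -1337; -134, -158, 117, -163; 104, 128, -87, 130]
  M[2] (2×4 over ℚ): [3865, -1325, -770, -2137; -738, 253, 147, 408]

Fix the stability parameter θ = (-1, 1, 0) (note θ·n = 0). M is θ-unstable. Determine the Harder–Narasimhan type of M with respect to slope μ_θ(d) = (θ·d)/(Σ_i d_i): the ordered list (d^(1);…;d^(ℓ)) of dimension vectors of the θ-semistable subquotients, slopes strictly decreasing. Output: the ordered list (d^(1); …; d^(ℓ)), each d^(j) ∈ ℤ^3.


Barcode: M ≅ I[1,1], I[1,2], I[1,3]^2, I[2,2]. HN layers by μ_θ (3 steps, strictly decreasing):
  μ^(1)=1; μ^(2)=1/2; μ^(3)=-1

((0, 2, 0); (0, 2, 2); (4, 0, 0))


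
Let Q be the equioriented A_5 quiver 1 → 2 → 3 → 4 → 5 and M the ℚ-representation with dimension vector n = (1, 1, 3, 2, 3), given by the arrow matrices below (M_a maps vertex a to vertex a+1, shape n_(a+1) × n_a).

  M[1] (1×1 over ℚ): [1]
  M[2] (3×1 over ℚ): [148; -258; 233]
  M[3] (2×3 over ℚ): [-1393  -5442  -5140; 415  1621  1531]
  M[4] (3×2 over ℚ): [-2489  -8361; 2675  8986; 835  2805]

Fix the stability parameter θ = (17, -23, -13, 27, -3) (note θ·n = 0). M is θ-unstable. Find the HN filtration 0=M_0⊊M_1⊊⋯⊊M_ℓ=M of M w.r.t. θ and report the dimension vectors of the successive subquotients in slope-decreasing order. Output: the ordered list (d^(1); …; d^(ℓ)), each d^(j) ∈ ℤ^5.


Via rank(M_{q-1}∘⋯∘M_p): M ≅ I[1,5], I[3,3], I[3,5], I[5,5].
μ_θ-semistable layers: μ^(1)=12; μ^(2)=-3; μ^(3)=-19/3; μ^(4)=-13

((0, 0, 0, 2, 2); (0, 0, 0, 0, 1); (1, 1, 1, 0, 0); (0, 0, 2, 0, 0))


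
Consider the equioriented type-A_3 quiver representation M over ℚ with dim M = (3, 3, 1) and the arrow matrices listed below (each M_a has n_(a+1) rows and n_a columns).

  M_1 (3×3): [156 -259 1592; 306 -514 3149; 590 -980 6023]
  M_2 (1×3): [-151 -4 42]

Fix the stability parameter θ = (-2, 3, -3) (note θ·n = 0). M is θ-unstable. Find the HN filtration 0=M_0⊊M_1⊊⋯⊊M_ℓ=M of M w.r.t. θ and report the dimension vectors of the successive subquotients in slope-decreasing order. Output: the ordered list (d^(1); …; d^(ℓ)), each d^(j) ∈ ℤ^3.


Barcode: M ≅ I[1,1], I[1,2], I[1,3], I[2,2]. HN layers by μ_θ (3 steps, strictly decreasing):
  μ^(1)=3; μ^(2)=0; μ^(3)=-2

((0, 2, 0); (0, 1, 1); (3, 0, 0))


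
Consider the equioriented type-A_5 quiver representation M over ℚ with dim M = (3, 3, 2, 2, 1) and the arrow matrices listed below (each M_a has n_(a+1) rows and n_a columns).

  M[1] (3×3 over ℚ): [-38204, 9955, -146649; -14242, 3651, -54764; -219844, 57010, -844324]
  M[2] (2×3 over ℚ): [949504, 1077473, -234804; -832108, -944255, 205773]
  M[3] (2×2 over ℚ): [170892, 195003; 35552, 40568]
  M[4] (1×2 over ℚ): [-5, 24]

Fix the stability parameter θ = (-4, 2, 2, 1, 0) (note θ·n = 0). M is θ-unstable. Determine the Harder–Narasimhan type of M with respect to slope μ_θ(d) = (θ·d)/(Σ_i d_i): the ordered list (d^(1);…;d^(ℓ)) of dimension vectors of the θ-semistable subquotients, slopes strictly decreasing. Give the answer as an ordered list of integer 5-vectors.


Via rank(M_{q-1}∘⋯∘M_p): M ≅ I[1,1], I[1,2], I[1,5], I[2,3], I[4,4].
μ_θ-semistable layers: μ^(1)=2; μ^(2)=5/4; μ^(3)=1; μ^(4)=-4

((0, 2, 1, 0, 0); (0, 1, 1, 1, 1); (0, 0, 0, 1, 0); (3, 0, 0, 0, 0))


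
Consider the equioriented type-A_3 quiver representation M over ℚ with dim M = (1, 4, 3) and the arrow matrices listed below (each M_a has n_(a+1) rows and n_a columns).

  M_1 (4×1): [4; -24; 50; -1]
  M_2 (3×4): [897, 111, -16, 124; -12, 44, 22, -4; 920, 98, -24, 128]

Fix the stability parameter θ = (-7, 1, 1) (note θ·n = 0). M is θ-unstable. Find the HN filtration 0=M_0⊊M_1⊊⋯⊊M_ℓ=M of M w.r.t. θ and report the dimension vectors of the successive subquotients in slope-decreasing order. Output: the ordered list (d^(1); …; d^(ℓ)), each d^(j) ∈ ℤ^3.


Via rank(M_{q-1}∘⋯∘M_p): M ≅ I[1,2], I[2,3]^3.
μ_θ-semistable layers: μ^(1)=1; μ^(2)=-7

((0, 4, 3); (1, 0, 0))


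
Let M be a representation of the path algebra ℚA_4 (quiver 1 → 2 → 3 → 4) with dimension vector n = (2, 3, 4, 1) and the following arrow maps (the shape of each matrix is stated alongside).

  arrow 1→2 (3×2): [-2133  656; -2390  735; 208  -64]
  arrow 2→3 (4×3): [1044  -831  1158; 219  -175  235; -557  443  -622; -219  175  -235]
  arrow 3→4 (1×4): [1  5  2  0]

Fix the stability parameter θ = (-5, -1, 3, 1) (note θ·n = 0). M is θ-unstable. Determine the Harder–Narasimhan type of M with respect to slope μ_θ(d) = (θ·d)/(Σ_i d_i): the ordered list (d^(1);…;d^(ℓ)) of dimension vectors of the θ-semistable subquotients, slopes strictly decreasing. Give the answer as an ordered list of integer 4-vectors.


Interval decomposition of M: I[1,3], I[1,4], I[2,3], I[3,3].
HN type (ℓ=4): μ^(1)=3; μ^(2)=2; μ^(3)=-1; μ^(4)=-5

((0, 0, 3, 0); (0, 0, 1, 1); (0, 3, 0, 0); (2, 0, 0, 0))


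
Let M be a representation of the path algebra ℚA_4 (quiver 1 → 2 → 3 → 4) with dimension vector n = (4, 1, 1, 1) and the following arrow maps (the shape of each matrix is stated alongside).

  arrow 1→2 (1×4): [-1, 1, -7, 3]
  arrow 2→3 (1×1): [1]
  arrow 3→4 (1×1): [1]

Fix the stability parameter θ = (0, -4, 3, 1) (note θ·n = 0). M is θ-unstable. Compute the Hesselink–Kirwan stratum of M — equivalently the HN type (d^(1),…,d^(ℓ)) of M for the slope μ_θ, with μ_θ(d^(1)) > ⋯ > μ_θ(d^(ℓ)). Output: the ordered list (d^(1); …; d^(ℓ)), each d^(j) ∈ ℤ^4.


Barcode: M ≅ I[1,1]^3, I[1,4]. HN layers by μ_θ (3 steps, strictly decreasing):
  μ^(1)=2; μ^(2)=0; μ^(3)=-2

((0, 0, 1, 1); (3, 0, 0, 0); (1, 1, 0, 0))


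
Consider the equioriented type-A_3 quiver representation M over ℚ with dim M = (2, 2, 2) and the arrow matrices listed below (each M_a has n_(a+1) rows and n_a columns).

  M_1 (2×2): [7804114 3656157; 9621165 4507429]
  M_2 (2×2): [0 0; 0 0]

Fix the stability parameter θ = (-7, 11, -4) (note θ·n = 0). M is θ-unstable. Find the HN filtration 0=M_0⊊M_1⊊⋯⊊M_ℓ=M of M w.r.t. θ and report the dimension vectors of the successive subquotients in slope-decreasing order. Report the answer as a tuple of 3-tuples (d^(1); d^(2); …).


Barcode: M ≅ I[1,2]^2, I[3,3]^2. HN layers by μ_θ (3 steps, strictly decreasing):
  μ^(1)=11; μ^(2)=-4; μ^(3)=-7

((0, 2, 0); (0, 0, 2); (2, 0, 0))


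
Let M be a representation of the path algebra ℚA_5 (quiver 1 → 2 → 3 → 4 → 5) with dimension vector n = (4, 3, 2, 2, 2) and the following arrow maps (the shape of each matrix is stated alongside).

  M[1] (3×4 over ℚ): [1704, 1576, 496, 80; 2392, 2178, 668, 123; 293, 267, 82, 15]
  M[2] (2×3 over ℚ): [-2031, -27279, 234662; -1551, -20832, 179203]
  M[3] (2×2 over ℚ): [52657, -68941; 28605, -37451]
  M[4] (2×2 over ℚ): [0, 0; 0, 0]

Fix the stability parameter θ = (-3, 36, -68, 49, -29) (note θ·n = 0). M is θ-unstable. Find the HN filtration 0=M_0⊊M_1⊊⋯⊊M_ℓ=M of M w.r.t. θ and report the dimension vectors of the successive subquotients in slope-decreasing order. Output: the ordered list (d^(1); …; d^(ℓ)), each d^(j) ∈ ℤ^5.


Barcode: M ≅ I[1,1]^2, I[1,4]^2, I[2,2], I[5,5]^2. HN layers by μ_θ (5 steps, strictly decreasing):
  μ^(1)=49; μ^(2)=36; μ^(3)=-3; μ^(4)=-35/3; μ^(5)=-29

((0, 0, 0, 2, 0); (0, 1, 0, 0, 0); (2, 0, 0, 0, 0); (2, 2, 2, 0, 0); (0, 0, 0, 0, 2))


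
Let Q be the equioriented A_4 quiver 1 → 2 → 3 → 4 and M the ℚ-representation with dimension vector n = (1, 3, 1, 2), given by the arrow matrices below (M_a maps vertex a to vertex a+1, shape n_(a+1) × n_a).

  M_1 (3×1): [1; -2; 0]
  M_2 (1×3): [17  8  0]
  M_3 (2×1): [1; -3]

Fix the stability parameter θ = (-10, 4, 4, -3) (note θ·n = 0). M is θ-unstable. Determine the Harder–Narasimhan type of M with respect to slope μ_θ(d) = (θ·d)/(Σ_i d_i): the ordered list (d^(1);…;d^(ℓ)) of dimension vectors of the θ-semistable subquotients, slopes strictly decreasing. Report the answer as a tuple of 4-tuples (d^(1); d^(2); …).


Via rank(M_{q-1}∘⋯∘M_p): M ≅ I[1,4], I[2,2]^2, I[4,4].
μ_θ-semistable layers: μ^(1)=4; μ^(2)=5/3; μ^(3)=-3; μ^(4)=-10

((0, 2, 0, 0); (0, 1, 1, 1); (0, 0, 0, 1); (1, 0, 0, 0))


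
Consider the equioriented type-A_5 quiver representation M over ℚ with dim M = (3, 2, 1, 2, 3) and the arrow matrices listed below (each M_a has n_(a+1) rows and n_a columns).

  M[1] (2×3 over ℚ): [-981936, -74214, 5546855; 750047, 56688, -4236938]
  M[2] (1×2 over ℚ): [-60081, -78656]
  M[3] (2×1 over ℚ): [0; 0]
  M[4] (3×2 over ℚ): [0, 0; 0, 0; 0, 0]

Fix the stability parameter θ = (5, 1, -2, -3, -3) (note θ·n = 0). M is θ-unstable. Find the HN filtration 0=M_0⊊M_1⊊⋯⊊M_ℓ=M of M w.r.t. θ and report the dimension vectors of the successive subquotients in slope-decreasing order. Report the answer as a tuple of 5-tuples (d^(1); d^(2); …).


Barcode: M ≅ I[1,1], I[1,2], I[1,3], I[4,4]^2, I[5,5]^3. HN layers by μ_θ (4 steps, strictly decreasing):
  μ^(1)=5; μ^(2)=3; μ^(3)=4/3; μ^(4)=-3

((1, 0, 0, 0, 0); (1, 1, 0, 0, 0); (1, 1, 1, 0, 0); (0, 0, 0, 2, 3))


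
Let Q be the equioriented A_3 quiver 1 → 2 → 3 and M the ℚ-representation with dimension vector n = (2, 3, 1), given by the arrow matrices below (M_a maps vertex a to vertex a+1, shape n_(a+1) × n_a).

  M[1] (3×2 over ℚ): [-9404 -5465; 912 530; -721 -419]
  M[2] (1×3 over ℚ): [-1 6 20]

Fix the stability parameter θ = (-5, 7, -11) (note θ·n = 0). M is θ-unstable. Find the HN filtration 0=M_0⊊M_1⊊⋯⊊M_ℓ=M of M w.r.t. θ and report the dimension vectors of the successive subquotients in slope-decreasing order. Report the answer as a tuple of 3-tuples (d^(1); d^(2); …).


Interval decomposition of M: I[1,2], I[1,3], I[2,2].
HN type (ℓ=3): μ^(1)=7; μ^(2)=-2; μ^(3)=-5

((0, 2, 0); (0, 1, 1); (2, 0, 0))


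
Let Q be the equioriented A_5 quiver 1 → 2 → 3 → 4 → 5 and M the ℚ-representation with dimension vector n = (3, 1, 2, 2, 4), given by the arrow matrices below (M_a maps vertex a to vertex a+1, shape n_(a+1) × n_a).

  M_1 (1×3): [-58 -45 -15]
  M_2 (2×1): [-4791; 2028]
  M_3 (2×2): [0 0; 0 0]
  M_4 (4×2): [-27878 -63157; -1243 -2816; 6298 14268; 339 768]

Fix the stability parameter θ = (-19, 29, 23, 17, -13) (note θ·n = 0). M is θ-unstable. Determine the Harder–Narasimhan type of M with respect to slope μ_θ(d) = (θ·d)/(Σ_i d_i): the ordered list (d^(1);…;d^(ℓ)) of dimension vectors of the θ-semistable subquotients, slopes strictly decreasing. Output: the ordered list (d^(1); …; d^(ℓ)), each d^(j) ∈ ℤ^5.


Barcode: M ≅ I[1,1]^2, I[1,3], I[3,3], I[4,5]^2, I[5,5]^2. HN layers by μ_θ (5 steps, strictly decreasing):
  μ^(1)=26; μ^(2)=23; μ^(3)=2; μ^(4)=-13; μ^(5)=-19

((0, 1, 1, 0, 0); (0, 0, 1, 0, 0); (0, 0, 0, 2, 2); (0, 0, 0, 0, 2); (3, 0, 0, 0, 0))


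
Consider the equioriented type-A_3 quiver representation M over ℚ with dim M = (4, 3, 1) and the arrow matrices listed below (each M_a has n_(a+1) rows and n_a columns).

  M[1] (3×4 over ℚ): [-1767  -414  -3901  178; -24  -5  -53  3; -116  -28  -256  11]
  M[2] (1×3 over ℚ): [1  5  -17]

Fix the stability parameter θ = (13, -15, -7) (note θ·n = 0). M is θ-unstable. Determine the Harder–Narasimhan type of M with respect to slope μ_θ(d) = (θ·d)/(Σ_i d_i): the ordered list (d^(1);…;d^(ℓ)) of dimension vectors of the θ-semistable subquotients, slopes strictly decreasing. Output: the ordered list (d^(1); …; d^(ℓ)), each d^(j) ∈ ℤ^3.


Interval decomposition of M: I[1,1], I[1,2]^2, I[1,3].
HN type (ℓ=3): μ^(1)=13; μ^(2)=-1; μ^(3)=-3

((1, 0, 0); (2, 2, 0); (1, 1, 1))


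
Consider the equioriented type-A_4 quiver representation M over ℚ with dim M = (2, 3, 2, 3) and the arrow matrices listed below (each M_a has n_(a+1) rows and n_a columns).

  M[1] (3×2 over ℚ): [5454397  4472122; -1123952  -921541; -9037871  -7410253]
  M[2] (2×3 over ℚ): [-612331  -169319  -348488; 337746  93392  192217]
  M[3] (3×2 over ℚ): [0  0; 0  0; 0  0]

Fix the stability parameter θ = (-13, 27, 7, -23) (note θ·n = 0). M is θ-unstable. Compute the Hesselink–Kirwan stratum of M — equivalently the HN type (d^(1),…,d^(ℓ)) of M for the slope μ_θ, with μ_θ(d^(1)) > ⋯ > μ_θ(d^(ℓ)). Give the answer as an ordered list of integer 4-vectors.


Barcode: M ≅ I[1,2], I[1,3], I[2,3], I[4,4]^3. HN layers by μ_θ (4 steps, strictly decreasing):
  μ^(1)=27; μ^(2)=17; μ^(3)=-13; μ^(4)=-23

((0, 1, 0, 0); (0, 2, 2, 0); (2, 0, 0, 0); (0, 0, 0, 3))


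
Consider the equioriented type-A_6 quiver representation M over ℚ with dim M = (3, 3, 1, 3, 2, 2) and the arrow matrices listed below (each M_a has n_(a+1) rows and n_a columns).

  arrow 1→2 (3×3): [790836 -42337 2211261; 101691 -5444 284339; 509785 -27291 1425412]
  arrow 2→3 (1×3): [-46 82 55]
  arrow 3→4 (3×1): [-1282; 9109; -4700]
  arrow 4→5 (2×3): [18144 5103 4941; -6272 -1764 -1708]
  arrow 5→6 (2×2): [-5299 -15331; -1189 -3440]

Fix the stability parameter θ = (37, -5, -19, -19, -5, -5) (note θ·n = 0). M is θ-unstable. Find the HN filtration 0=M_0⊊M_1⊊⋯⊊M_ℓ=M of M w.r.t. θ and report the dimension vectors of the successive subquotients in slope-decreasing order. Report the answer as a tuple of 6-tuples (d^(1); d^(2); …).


Via rank(M_{q-1}∘⋯∘M_p): M ≅ I[1,2]^2, I[1,6], I[4,4]^2, I[5,6].
μ_θ-semistable layers: μ^(1)=16; μ^(2)=-8/3; μ^(3)=-5; μ^(4)=-19

((2, 2, 0, 0, 0, 0); (1, 1, 1, 1, 1, 1); (0, 0, 0, 0, 1, 1); (0, 0, 0, 2, 0, 0))


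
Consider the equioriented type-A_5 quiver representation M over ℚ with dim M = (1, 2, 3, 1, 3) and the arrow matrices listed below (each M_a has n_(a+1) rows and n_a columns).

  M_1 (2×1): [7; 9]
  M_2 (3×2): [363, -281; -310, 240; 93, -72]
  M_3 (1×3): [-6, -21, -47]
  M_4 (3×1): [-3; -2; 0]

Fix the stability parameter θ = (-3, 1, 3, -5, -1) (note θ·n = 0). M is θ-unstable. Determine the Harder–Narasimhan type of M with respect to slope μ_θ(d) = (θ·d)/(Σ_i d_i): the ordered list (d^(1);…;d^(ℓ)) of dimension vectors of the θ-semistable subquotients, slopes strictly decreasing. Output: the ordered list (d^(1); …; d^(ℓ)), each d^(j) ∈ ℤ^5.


Barcode: M ≅ I[1,5], I[2,3], I[3,3], I[5,5]^2. HN layers by μ_θ (5 steps, strictly decreasing):
  μ^(1)=3; μ^(2)=1; μ^(3)=-1/2; μ^(4)=-1; μ^(5)=-3

((0, 0, 2, 0, 0); (0, 1, 0, 0, 0); (0, 1, 1, 1, 1); (0, 0, 0, 0, 2); (1, 0, 0, 0, 0))


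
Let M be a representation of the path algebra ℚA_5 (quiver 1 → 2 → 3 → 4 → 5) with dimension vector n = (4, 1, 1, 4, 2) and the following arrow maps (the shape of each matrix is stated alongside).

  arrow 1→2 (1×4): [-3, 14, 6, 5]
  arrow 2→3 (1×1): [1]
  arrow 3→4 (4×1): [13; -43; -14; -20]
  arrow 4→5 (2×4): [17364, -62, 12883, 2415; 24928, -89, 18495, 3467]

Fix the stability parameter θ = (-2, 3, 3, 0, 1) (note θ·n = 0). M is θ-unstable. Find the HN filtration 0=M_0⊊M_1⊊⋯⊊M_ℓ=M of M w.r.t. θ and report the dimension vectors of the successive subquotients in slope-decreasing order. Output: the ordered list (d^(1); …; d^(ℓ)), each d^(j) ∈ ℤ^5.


Barcode: M ≅ I[1,1]^3, I[1,5], I[4,4]^2, I[4,5]. HN layers by μ_θ (4 steps, strictly decreasing):
  μ^(1)=7/4; μ^(2)=1; μ^(3)=0; μ^(4)=-2

((0, 1, 1, 1, 1); (0, 0, 0, 0, 1); (0, 0, 0, 3, 0); (4, 0, 0, 0, 0))


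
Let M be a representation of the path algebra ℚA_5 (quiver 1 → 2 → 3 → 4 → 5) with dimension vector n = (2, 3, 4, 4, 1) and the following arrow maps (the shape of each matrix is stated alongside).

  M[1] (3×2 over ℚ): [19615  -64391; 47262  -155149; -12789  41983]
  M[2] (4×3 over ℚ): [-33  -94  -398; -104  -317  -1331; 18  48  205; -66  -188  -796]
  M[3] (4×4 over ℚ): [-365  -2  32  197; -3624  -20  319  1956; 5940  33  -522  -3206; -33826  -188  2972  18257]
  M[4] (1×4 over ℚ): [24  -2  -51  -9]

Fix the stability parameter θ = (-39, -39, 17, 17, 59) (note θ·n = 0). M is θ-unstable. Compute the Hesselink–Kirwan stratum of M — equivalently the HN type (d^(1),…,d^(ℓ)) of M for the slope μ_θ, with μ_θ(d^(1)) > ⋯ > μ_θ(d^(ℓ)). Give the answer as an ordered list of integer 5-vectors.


Via rank(M_{q-1}∘⋯∘M_p): M ≅ I[1,4], I[1,5], I[2,4], I[3,4].
μ_θ-semistable layers: μ^(1)=59; μ^(2)=17; μ^(3)=-39

((0, 0, 0, 0, 1); (0, 0, 4, 4, 0); (2, 3, 0, 0, 0))


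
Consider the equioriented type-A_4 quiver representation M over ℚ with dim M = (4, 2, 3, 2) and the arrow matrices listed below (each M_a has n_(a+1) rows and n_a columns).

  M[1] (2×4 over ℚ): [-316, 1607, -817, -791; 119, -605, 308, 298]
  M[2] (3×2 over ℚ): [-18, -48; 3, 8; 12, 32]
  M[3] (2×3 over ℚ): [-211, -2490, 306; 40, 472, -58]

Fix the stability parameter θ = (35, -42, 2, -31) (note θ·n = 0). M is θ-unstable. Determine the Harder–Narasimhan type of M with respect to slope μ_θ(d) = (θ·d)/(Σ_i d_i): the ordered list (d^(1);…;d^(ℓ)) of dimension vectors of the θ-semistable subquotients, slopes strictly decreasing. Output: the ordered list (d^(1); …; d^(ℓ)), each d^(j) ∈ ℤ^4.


Via rank(M_{q-1}∘⋯∘M_p): M ≅ I[1,1]^2, I[1,2], I[1,3], I[3,4]^2.
μ_θ-semistable layers: μ^(1)=35; μ^(2)=2; μ^(3)=-7/2; μ^(4)=-29/2

((2, 0, 0, 0); (0, 0, 1, 0); (2, 2, 0, 0); (0, 0, 2, 2))


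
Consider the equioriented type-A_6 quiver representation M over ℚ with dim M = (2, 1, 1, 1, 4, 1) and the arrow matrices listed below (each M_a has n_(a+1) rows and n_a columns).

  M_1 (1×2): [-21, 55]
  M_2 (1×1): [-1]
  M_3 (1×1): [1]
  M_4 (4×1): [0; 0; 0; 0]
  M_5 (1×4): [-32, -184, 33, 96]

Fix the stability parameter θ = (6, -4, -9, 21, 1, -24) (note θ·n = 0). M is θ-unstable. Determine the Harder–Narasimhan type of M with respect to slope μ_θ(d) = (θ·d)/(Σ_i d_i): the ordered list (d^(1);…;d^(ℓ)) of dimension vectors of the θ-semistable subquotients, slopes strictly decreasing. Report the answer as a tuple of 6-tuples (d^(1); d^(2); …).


Interval decomposition of M: I[1,1], I[1,4], I[5,5]^3, I[5,6].
HN type (ℓ=5): μ^(1)=21; μ^(2)=6; μ^(3)=1; μ^(4)=-7/3; μ^(5)=-23/2

((0, 0, 0, 1, 0, 0); (1, 0, 0, 0, 0, 0); (0, 0, 0, 0, 3, 0); (1, 1, 1, 0, 0, 0); (0, 0, 0, 0, 1, 1))


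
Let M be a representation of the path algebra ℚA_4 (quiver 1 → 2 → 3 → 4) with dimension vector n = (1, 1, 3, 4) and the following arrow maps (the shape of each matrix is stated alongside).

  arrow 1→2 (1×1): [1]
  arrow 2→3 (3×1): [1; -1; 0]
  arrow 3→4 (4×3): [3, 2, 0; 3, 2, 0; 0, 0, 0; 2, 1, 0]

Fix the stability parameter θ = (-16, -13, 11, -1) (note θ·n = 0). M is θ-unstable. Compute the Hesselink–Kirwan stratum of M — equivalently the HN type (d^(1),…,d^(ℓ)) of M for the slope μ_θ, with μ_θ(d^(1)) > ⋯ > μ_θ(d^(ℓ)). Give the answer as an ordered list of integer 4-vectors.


Via rank(M_{q-1}∘⋯∘M_p): M ≅ I[1,4], I[3,3], I[3,4], I[4,4]^2.
μ_θ-semistable layers: μ^(1)=11; μ^(2)=5; μ^(3)=-1; μ^(4)=-13; μ^(5)=-16

((0, 0, 1, 0); (0, 0, 2, 2); (0, 0, 0, 2); (0, 1, 0, 0); (1, 0, 0, 0))


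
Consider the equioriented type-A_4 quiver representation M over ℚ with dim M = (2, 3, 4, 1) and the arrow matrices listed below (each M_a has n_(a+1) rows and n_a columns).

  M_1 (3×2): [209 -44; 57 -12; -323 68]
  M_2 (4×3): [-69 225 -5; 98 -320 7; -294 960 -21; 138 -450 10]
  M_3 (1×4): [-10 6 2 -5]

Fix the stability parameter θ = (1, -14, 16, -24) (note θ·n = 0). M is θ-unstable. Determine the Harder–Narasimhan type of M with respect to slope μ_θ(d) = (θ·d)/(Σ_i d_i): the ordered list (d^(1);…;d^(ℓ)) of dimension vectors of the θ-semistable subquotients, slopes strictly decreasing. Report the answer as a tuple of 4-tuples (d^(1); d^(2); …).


Interval decomposition of M: I[1,1], I[1,3], I[2,2], I[2,3], I[3,3], I[3,4].
HN type (ℓ=5): μ^(1)=16; μ^(2)=1; μ^(3)=-4; μ^(4)=-13/2; μ^(5)=-14

((0, 0, 3, 0); (1, 0, 0, 0); (0, 0, 1, 1); (1, 1, 0, 0); (0, 2, 0, 0))


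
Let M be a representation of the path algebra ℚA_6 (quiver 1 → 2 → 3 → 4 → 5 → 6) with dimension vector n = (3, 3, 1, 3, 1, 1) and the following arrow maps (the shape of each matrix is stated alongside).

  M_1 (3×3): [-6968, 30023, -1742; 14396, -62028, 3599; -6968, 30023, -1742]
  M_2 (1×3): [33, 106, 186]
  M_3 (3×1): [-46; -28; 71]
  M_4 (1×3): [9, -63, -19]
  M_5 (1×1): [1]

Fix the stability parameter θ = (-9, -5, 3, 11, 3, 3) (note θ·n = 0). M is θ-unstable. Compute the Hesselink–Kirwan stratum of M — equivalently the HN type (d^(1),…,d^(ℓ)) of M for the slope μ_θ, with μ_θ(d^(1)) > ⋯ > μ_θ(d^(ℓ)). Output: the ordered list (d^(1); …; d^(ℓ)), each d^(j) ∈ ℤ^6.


Via rank(M_{q-1}∘⋯∘M_p): M ≅ I[1,1], I[1,2], I[1,6], I[2,2], I[4,4]^2.
μ_θ-semistable layers: μ^(1)=11; μ^(2)=17/3; μ^(3)=3; μ^(4)=-5; μ^(5)=-9

((0, 0, 0, 2, 0, 0); (0, 0, 0, 1, 1, 1); (0, 0, 1, 0, 0, 0); (0, 3, 0, 0, 0, 0); (3, 0, 0, 0, 0, 0))


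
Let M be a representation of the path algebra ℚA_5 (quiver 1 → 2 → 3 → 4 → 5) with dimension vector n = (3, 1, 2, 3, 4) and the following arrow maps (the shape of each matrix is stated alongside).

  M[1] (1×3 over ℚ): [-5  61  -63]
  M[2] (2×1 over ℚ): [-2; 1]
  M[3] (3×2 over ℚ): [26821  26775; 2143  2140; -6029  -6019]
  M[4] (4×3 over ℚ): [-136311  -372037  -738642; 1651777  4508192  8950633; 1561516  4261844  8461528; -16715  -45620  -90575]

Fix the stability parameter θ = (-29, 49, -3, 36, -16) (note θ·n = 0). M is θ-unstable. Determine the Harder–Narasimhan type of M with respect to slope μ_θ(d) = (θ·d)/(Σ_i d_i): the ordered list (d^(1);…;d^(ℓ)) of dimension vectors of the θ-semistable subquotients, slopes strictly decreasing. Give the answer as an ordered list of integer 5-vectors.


Via rank(M_{q-1}∘⋯∘M_p): M ≅ I[1,1]^2, I[1,5], I[3,4], I[4,5], I[5,5]^2.
μ_θ-semistable layers: μ^(1)=36; μ^(2)=33/2; μ^(3)=10; μ^(4)=-3; μ^(5)=-16; μ^(6)=-29

((0, 0, 0, 1, 0); (0, 1, 1, 1, 1); (0, 0, 0, 1, 1); (0, 0, 1, 0, 0); (0, 0, 0, 0, 2); (3, 0, 0, 0, 0))


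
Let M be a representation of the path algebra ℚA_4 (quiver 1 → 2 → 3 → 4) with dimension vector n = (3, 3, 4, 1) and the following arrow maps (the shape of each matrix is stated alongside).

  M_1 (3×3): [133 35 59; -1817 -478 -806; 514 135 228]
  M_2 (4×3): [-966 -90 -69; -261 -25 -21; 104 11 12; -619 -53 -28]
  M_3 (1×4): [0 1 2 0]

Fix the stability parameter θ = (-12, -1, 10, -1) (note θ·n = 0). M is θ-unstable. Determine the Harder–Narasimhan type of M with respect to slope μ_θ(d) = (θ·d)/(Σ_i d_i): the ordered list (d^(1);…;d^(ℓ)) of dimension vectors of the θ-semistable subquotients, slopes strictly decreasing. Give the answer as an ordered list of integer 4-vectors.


Via rank(M_{q-1}∘⋯∘M_p): M ≅ I[1,3]^2, I[1,4], I[3,3].
μ_θ-semistable layers: μ^(1)=10; μ^(2)=9/2; μ^(3)=-1; μ^(4)=-12

((0, 0, 3, 0); (0, 0, 1, 1); (0, 3, 0, 0); (3, 0, 0, 0))


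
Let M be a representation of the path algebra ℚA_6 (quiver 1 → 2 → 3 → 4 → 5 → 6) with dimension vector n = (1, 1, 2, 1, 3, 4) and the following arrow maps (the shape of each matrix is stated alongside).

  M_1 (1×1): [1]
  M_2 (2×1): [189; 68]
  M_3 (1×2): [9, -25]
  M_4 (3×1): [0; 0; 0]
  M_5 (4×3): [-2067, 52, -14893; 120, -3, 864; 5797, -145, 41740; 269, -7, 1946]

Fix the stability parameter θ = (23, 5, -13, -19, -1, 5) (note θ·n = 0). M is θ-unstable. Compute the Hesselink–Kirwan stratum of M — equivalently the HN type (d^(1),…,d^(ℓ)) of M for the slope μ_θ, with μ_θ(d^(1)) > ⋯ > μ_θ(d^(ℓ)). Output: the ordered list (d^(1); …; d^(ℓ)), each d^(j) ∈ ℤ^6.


Via rank(M_{q-1}∘⋯∘M_p): M ≅ I[1,4], I[3,3], I[5,6]^3, I[6,6].
μ_θ-semistable layers: μ^(1)=5; μ^(2)=-1; μ^(3)=-13

((0, 0, 0, 0, 0, 4); (1, 1, 1, 1, 3, 0); (0, 0, 1, 0, 0, 0))


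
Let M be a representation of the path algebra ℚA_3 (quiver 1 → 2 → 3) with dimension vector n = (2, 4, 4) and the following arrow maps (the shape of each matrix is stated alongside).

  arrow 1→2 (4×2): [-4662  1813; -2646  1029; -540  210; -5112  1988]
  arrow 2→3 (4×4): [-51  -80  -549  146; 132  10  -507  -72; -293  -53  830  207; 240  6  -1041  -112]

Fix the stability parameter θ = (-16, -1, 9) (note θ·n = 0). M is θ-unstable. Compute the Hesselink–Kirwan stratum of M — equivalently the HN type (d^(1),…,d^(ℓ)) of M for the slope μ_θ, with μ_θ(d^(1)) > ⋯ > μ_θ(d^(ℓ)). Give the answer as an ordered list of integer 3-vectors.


Barcode: M ≅ I[1,1], I[1,3], I[2,2], I[2,3]^2, I[3,3]. HN layers by μ_θ (3 steps, strictly decreasing):
  μ^(1)=9; μ^(2)=-1; μ^(3)=-16

((0, 0, 4); (0, 4, 0); (2, 0, 0))


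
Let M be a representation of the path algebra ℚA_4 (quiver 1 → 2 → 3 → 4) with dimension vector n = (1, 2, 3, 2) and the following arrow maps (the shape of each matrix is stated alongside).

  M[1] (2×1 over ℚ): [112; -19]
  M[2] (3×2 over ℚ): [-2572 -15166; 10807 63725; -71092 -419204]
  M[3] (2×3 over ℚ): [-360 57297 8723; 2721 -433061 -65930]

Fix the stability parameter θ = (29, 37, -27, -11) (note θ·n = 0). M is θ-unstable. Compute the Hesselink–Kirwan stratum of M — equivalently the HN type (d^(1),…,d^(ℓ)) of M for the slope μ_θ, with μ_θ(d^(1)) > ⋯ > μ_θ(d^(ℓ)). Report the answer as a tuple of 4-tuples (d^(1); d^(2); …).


Barcode: M ≅ I[1,4], I[2,4], I[3,3]. HN layers by μ_θ (3 steps, strictly decreasing):
  μ^(1)=7; μ^(2)=-1/3; μ^(3)=-27

((1, 1, 1, 1); (0, 1, 1, 1); (0, 0, 1, 0))


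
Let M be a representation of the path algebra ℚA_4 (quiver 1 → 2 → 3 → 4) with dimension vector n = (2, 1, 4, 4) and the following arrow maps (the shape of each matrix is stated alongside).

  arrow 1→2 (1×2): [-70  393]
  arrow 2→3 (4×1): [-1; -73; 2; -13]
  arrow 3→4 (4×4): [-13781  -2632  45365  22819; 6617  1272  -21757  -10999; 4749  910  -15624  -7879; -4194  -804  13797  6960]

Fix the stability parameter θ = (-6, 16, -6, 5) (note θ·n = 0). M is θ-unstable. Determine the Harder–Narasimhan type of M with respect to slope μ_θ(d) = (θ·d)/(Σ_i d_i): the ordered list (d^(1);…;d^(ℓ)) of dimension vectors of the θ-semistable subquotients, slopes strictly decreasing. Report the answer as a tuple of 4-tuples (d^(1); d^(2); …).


Via rank(M_{q-1}∘⋯∘M_p): M ≅ I[1,1], I[1,3], I[3,4]^3, I[4,4].
μ_θ-semistable layers: μ^(1)=5; μ^(2)=-6

((0, 1, 1, 4); (2, 0, 3, 0))


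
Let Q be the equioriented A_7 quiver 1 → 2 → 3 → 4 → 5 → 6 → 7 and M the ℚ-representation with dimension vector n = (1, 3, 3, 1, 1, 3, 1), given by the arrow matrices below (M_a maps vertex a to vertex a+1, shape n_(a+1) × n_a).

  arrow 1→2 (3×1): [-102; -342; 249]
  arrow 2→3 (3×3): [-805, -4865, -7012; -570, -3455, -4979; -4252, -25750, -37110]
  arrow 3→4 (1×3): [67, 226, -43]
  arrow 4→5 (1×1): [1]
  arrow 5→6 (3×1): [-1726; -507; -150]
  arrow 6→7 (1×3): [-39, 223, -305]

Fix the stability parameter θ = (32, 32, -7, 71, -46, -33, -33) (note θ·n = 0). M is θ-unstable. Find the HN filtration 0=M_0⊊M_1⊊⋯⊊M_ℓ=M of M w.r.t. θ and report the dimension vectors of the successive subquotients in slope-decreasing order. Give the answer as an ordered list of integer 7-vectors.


Barcode: M ≅ I[1,7], I[2,2], I[2,3], I[3,3], I[6,6]^2. HN layers by μ_θ (5 steps, strictly decreasing):
  μ^(1)=32; μ^(2)=25/2; μ^(3)=16/7; μ^(4)=-7; μ^(5)=-33

((0, 1, 0, 0, 0, 0, 0); (0, 1, 1, 0, 0, 0, 0); (1, 1, 1, 1, 1, 1, 1); (0, 0, 1, 0, 0, 0, 0); (0, 0, 0, 0, 0, 2, 0))


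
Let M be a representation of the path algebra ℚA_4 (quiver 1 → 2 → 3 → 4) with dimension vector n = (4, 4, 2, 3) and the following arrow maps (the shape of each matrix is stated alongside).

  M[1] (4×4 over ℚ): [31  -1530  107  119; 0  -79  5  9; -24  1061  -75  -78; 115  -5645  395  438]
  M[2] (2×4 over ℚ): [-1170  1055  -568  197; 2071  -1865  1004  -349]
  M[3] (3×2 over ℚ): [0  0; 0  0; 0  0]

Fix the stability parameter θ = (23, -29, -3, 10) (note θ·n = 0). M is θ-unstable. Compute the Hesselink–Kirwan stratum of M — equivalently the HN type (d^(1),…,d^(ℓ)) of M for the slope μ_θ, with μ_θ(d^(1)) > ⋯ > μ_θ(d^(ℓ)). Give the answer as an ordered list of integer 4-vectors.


Via rank(M_{q-1}∘⋯∘M_p): M ≅ I[1,2]^2, I[1,3]^2, I[4,4]^3.
μ_θ-semistable layers: μ^(1)=10; μ^(2)=-3

((0, 0, 0, 3); (4, 4, 2, 0))


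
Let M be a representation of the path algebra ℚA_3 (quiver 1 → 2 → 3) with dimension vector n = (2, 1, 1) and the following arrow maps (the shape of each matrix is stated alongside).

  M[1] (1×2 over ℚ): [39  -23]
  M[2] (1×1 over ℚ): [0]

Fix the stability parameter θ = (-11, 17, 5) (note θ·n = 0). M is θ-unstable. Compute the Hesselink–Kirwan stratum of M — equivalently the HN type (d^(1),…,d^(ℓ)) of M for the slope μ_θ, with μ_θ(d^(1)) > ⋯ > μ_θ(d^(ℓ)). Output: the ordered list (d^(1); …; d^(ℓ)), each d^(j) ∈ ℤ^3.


Interval decomposition of M: I[1,1], I[1,2], I[3,3].
HN type (ℓ=3): μ^(1)=17; μ^(2)=5; μ^(3)=-11

((0, 1, 0); (0, 0, 1); (2, 0, 0))


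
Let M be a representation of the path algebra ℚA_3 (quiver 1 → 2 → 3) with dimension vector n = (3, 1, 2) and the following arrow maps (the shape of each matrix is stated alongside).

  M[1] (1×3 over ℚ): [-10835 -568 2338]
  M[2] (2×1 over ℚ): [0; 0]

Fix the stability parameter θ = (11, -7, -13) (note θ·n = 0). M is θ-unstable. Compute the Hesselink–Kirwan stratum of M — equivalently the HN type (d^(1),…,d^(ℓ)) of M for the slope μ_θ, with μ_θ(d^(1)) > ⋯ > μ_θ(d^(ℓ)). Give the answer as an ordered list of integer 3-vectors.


Barcode: M ≅ I[1,1]^2, I[1,2], I[3,3]^2. HN layers by μ_θ (3 steps, strictly decreasing):
  μ^(1)=11; μ^(2)=2; μ^(3)=-13

((2, 0, 0); (1, 1, 0); (0, 0, 2))


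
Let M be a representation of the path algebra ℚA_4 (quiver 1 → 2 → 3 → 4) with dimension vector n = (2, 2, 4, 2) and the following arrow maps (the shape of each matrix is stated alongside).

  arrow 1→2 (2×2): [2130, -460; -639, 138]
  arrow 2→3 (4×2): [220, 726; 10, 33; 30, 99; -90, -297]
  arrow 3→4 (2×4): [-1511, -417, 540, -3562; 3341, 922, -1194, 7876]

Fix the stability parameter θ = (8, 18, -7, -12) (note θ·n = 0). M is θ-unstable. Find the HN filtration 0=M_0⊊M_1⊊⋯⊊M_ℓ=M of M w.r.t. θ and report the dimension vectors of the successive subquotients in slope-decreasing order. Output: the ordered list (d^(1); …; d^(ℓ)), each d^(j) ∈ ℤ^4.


Via rank(M_{q-1}∘⋯∘M_p): M ≅ I[1,1], I[1,4], I[2,2], I[3,3]^2, I[3,4].
μ_θ-semistable layers: μ^(1)=18; μ^(2)=8; μ^(3)=7/4; μ^(4)=-7; μ^(5)=-19/2

((0, 1, 0, 0); (1, 0, 0, 0); (1, 1, 1, 1); (0, 0, 2, 0); (0, 0, 1, 1))


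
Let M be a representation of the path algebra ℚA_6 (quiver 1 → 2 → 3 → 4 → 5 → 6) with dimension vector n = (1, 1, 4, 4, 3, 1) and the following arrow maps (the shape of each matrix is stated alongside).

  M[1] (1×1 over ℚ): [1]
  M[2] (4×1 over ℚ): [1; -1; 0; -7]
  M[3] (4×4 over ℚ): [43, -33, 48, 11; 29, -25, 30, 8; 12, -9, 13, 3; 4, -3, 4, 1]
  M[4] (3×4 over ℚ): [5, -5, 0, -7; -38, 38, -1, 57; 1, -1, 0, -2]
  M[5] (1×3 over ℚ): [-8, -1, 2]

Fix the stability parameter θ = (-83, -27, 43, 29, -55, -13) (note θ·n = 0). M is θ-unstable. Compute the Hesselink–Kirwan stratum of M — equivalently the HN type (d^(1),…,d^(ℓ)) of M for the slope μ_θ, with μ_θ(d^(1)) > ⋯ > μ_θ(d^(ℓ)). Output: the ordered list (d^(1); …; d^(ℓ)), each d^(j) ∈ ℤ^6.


Via rank(M_{q-1}∘⋯∘M_p): M ≅ I[1,5], I[3,4], I[3,5], I[3,6].
μ_θ-semistable layers: μ^(1)=36; μ^(2)=17/3; μ^(3)=1; μ^(4)=-27; μ^(5)=-83

((0, 0, 1, 1, 0, 0); (0, 0, 2, 2, 2, 0); (0, 0, 1, 1, 1, 1); (0, 1, 0, 0, 0, 0); (1, 0, 0, 0, 0, 0))


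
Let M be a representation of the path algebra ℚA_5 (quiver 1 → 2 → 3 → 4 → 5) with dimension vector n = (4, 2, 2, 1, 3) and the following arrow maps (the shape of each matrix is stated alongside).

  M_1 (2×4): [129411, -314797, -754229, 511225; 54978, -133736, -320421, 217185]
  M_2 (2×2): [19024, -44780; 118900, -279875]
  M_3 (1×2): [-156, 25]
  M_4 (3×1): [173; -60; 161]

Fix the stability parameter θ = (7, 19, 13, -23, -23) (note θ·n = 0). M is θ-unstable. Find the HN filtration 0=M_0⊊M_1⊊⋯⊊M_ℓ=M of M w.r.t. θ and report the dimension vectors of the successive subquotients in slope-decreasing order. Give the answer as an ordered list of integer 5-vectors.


Barcode: M ≅ I[1,1]^2, I[1,2], I[1,5], I[3,3], I[5,5]^2. HN layers by μ_θ (5 steps, strictly decreasing):
  μ^(1)=19; μ^(2)=13; μ^(3)=7; μ^(4)=-7/5; μ^(5)=-23

((0, 1, 0, 0, 0); (0, 0, 1, 0, 0); (3, 0, 0, 0, 0); (1, 1, 1, 1, 1); (0, 0, 0, 0, 2))


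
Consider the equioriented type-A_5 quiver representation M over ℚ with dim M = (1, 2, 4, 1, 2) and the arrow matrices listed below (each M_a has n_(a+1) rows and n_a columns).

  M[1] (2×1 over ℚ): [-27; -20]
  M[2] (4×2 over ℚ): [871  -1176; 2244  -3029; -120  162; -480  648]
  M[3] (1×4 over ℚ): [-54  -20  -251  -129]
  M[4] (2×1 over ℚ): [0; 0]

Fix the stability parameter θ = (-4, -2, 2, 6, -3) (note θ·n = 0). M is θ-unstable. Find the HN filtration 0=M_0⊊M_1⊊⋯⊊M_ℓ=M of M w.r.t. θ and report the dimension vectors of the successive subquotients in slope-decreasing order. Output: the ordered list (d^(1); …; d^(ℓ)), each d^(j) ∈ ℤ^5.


Via rank(M_{q-1}∘⋯∘M_p): M ≅ I[1,4], I[2,3], I[3,3]^2, I[5,5]^2.
μ_θ-semistable layers: μ^(1)=6; μ^(2)=2; μ^(3)=-2; μ^(4)=-3; μ^(5)=-4

((0, 0, 0, 1, 0); (0, 0, 4, 0, 0); (0, 2, 0, 0, 0); (0, 0, 0, 0, 2); (1, 0, 0, 0, 0))


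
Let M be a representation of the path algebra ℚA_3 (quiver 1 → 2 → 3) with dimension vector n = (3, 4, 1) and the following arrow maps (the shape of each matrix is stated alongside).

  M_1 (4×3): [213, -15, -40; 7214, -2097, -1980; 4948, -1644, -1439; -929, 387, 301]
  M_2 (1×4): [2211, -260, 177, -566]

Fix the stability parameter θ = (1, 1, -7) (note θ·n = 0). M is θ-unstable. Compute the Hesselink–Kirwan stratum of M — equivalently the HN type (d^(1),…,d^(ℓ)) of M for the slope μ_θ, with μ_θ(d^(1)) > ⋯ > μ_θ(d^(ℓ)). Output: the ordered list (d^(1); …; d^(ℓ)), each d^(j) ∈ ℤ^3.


Interval decomposition of M: I[1,2]^2, I[1,3], I[2,2].
HN type (ℓ=2): μ^(1)=1; μ^(2)=-5/3

((2, 3, 0); (1, 1, 1))


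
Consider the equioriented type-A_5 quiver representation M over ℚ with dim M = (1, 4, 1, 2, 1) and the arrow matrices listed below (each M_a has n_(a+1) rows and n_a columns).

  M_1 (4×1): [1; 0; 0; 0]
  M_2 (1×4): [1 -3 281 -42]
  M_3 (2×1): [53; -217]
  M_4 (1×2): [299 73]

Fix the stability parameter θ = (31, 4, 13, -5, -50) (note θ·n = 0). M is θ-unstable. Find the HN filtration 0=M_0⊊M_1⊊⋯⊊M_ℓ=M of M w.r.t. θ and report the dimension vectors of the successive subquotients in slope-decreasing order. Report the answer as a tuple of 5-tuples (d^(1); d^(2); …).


Barcode: M ≅ I[1,5], I[2,2]^3, I[4,4]. HN layers by μ_θ (3 steps, strictly decreasing):
  μ^(1)=4; μ^(2)=-7/5; μ^(3)=-5

((0, 3, 0, 0, 0); (1, 1, 1, 1, 1); (0, 0, 0, 1, 0))


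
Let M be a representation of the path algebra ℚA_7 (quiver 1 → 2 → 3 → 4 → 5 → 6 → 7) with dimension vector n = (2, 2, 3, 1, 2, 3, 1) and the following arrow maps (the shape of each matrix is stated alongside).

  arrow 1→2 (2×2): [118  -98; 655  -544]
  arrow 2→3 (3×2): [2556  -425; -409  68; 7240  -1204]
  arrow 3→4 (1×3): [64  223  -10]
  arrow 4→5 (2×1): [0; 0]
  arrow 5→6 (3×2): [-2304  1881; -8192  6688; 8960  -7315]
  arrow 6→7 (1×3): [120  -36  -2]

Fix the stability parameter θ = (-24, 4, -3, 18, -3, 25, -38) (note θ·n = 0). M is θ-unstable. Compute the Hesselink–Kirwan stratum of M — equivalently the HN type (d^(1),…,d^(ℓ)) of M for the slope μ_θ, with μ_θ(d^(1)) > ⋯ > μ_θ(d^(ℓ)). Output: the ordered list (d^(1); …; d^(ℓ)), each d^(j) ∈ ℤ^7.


Via rank(M_{q-1}∘⋯∘M_p): M ≅ I[1,3], I[1,4], I[3,3], I[5,5], I[5,7], I[6,6]^2.
μ_θ-semistable layers: μ^(1)=25; μ^(2)=18; μ^(3)=1/2; μ^(4)=-3; μ^(5)=-16/3; μ^(6)=-24

((0, 0, 0, 0, 0, 2, 0); (0, 0, 0, 1, 0, 0, 0); (0, 2, 2, 0, 0, 0, 0); (0, 0, 1, 0, 1, 0, 0); (0, 0, 0, 0, 1, 1, 1); (2, 0, 0, 0, 0, 0, 0))


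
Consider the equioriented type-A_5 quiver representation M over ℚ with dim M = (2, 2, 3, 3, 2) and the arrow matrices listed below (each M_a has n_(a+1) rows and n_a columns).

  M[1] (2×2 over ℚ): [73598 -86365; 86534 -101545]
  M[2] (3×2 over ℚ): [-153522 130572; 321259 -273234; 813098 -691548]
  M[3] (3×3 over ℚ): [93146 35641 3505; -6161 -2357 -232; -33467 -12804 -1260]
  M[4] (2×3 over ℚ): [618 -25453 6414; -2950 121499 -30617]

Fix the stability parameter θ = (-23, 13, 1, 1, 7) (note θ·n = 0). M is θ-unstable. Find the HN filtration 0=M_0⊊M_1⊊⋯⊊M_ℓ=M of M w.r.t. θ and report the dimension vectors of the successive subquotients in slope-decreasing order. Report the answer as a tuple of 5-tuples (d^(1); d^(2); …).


Barcode: M ≅ I[1,1], I[1,5], I[2,2], I[3,4], I[3,5]. HN layers by μ_θ (5 steps, strictly decreasing):
  μ^(1)=13; μ^(2)=7; μ^(3)=5; μ^(4)=1; μ^(5)=-23

((0, 1, 0, 0, 0); (0, 0, 0, 0, 2); (0, 1, 1, 1, 0); (0, 0, 2, 2, 0); (2, 0, 0, 0, 0))


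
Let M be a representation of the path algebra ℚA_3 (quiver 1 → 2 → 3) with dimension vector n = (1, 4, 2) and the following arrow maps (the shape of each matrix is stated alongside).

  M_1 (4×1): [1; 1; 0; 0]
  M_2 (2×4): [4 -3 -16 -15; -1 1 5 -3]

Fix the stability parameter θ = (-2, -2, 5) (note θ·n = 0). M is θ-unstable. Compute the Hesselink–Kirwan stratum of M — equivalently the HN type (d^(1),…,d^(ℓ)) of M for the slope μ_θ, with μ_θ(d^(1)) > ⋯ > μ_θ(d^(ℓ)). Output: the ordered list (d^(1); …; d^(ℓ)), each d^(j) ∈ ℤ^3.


Via rank(M_{q-1}∘⋯∘M_p): M ≅ I[1,3], I[2,2]^2, I[2,3].
μ_θ-semistable layers: μ^(1)=5; μ^(2)=-2

((0, 0, 2); (1, 4, 0))


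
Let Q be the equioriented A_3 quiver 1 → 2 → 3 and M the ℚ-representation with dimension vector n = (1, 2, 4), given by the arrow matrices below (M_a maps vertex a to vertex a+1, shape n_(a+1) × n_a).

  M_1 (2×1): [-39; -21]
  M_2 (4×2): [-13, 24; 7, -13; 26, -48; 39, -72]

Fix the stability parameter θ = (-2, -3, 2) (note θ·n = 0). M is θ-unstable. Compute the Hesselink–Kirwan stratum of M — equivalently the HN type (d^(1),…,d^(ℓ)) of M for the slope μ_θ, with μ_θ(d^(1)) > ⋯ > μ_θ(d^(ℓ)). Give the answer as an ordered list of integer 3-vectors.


Interval decomposition of M: I[1,3], I[2,3], I[3,3]^2.
HN type (ℓ=3): μ^(1)=2; μ^(2)=-5/2; μ^(3)=-3

((0, 0, 4); (1, 1, 0); (0, 1, 0))


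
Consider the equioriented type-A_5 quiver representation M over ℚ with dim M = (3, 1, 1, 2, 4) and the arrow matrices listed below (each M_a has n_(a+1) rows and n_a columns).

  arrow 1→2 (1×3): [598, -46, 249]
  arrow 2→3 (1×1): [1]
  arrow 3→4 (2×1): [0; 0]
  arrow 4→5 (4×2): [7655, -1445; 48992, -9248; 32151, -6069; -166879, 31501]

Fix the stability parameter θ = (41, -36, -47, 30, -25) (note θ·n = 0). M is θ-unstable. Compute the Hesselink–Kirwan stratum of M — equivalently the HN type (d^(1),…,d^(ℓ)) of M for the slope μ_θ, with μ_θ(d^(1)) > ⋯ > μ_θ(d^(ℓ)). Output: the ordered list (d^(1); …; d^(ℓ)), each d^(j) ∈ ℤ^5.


Interval decomposition of M: I[1,1]^2, I[1,3], I[4,4], I[4,5], I[5,5]^3.
HN type (ℓ=5): μ^(1)=41; μ^(2)=30; μ^(3)=5/2; μ^(4)=-14; μ^(5)=-25

((2, 0, 0, 0, 0); (0, 0, 0, 1, 0); (0, 0, 0, 1, 1); (1, 1, 1, 0, 0); (0, 0, 0, 0, 3))
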